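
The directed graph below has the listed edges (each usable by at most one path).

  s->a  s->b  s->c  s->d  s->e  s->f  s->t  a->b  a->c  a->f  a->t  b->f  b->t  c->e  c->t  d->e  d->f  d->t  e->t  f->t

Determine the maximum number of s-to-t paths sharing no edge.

Assign every edge capacity 1; by Menger, the answer equals the max flow.
Path s→t (+1); total 1.
Path s→a→t (+1); total 2.
Path s→b→t (+1); total 3.
Path s→c→t (+1); total 4.
Path s→d→t (+1); total 5.
Path s→e→t (+1); total 6.
Path s→f→t (+1); total 7.
No residual s→t path; max flow = 7.
Certifying cut of size 7: {s→a, s→b, s→c, s→d, s→e, s→f, s→t}.

7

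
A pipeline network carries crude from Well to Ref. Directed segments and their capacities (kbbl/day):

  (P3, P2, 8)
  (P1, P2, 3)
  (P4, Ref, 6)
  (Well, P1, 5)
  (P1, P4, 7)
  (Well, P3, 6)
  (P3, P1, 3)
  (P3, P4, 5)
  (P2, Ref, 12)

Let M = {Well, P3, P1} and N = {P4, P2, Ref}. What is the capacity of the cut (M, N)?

Edges leaving {Well, P3, P1}: P3→P4 (5), P3→P2 (8), P1→P4 (7), P1→P2 (3).
Cut capacity = 5 + 8 + 7 + 3 = 23.

23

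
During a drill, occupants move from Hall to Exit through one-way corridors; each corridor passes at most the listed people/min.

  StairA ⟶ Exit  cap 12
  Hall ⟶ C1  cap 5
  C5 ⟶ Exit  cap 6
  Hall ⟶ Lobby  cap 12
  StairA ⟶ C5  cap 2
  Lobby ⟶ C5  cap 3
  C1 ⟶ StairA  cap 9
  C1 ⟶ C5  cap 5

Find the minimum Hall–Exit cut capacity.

8

Augment Hall→Lobby→C5→Exit: bottleneck 3, flow now 3.
Augment Hall→C1→C5→Exit: bottleneck 3, flow now 6.
Augment Hall→C1→StairA→Exit: bottleneck 2, flow now 8.
No augmenting path remains; maximum flow = 8.
By max-flow min-cut, the minimum cut capacity equals the max flow.
In the residual graph, reachable from Hall: {Hall, Lobby}.
Min-cut edges: Hall→C1 (5), Lobby→C5 (3); capacity 5 + 3 = 8.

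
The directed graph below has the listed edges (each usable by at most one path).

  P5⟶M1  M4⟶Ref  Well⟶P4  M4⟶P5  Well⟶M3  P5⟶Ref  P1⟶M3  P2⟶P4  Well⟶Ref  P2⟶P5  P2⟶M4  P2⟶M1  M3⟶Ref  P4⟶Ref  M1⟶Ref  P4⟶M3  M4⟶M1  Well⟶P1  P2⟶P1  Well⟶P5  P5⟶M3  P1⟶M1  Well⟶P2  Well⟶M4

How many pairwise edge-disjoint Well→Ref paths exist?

Assign every edge capacity 1; by Menger, the answer equals the max flow.
Path Well→Ref (+1); total 1.
Path Well→M4→Ref (+1); total 2.
Path Well→P4→Ref (+1); total 3.
Path Well→P5→Ref (+1); total 4.
Path Well→M3→Ref (+1); total 5.
Path Well→P2→M1→Ref (+1); total 6.
No residual Well→Ref path; max flow = 6.
Certifying cut of size 6: {M1→Ref, M3→Ref, M4→Ref, P4→Ref, P5→Ref, Well→Ref}.

6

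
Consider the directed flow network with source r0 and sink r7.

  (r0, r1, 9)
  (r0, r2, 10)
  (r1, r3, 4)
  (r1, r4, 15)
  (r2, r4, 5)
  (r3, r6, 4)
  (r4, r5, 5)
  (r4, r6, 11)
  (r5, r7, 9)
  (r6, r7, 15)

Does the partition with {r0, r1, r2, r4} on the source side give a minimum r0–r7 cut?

No — its capacity is 20, but the minimum cut has capacity 14.

Given cut capacity: 4 + 5 + 11 = 20.
Augment r0→r1→r3→r6→r7: bottleneck 4, flow now 4.
Augment r0→r1→r4→r5→r7: bottleneck 5, flow now 9.
Augment r0→r2→r4→r6→r7: bottleneck 5, flow now 14.
No augmenting path remains; maximum flow = 14.
In the residual graph, reachable from r0: {r0, r2}.
Min-cut edges: r0→r1 (9), r2→r4 (5); capacity 9 + 5 = 14.
Cut capacity 20 exceeds the max flow 14, so it is not minimum.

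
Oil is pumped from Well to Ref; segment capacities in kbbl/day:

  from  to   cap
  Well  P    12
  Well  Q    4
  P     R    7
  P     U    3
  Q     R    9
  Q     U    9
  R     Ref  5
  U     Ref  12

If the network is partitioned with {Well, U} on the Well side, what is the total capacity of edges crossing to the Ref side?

Edges leaving {Well, U}: Well→P (12), Well→Q (4), U→Ref (12).
Cut capacity = 12 + 4 + 12 = 28.

28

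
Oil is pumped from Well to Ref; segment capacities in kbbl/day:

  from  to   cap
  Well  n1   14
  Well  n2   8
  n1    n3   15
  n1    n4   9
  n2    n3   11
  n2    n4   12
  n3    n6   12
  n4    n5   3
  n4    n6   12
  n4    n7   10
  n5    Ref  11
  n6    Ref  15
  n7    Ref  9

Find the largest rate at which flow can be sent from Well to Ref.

Augment Well→n1→n3→n6→Ref: bottleneck 12, flow now 12.
Augment Well→n1→n4→n5→Ref: bottleneck 2, flow now 14.
Augment Well→n2→n4→n5→Ref: bottleneck 1, flow now 15.
Augment Well→n2→n4→n6→Ref: bottleneck 3, flow now 18.
Augment Well→n2→n4→n7→Ref: bottleneck 4, flow now 22.
No augmenting path remains; maximum flow = 22.
In the residual graph, reachable from Well: {Well}.
Min-cut edges: Well→n1 (14), Well→n2 (8); capacity 14 + 8 = 22.
This cut is saturated, so no flow can exceed 22.

22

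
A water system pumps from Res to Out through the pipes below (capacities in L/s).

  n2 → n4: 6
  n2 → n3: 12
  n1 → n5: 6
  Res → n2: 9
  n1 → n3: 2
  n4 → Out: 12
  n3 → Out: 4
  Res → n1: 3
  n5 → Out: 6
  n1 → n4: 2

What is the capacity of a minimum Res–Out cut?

Augment Res→n1→n3→Out: bottleneck 2, flow now 2.
Augment Res→n1→n4→Out: bottleneck 1, flow now 3.
Augment Res→n2→n3→Out: bottleneck 2, flow now 5.
Augment Res→n2→n4→Out: bottleneck 6, flow now 11.
Augment Res→n2→n3→n1→n4→Out: bottleneck 1, flow now 12. (uses reverse residual edge)
No augmenting path remains; maximum flow = 12.
By max-flow min-cut, the minimum cut capacity equals the max flow.
In the residual graph, reachable from Res: {Res}.
Min-cut edges: Res→n1 (3), Res→n2 (9); capacity 3 + 9 = 12.

12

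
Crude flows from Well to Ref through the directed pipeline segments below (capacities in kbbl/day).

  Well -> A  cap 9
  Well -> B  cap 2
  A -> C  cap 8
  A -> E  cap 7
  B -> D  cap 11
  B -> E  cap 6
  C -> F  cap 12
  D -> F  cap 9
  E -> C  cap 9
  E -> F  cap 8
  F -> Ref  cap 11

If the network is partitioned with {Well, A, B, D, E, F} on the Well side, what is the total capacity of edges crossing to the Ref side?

Edges leaving {Well, A, B, D, E, F}: A→C (8), E→C (9), F→Ref (11).
Cut capacity = 8 + 9 + 11 = 28.

28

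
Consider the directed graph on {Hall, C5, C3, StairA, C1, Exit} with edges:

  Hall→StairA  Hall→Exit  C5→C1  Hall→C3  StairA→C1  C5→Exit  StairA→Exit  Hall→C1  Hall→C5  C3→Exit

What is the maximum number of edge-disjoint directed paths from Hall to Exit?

Assign every edge capacity 1; by Menger, the answer equals the max flow.
Path Hall→Exit (+1); total 1.
Path Hall→C5→Exit (+1); total 2.
Path Hall→C3→Exit (+1); total 3.
Path Hall→StairA→Exit (+1); total 4.
No residual Hall→Exit path; max flow = 4.
Certifying cut of size 4: {Hall→C3, Hall→C5, Hall→Exit, Hall→StairA}.

4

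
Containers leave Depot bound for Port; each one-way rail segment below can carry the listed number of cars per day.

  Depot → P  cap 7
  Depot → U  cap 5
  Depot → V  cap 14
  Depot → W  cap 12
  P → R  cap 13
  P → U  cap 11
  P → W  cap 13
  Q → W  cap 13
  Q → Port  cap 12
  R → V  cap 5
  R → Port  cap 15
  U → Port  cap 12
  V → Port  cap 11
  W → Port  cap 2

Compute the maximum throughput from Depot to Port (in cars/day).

Augment Depot→U→Port: bottleneck 5, flow now 5.
Augment Depot→V→Port: bottleneck 11, flow now 16.
Augment Depot→W→Port: bottleneck 2, flow now 18.
Augment Depot→P→R→Port: bottleneck 7, flow now 25.
No augmenting path remains; maximum flow = 25.
In the residual graph, reachable from Depot: {Depot, V, W}.
Min-cut edges: Depot→P (7), Depot→U (5), V→Port (11), W→Port (2); capacity 7 + 5 + 11 + 2 = 25.
This cut is saturated, so no flow can exceed 25.

25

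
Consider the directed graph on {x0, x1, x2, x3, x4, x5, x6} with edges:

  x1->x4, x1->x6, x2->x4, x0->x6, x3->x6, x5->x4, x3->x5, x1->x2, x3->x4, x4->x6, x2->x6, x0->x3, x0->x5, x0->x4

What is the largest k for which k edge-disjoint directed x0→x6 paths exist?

3

Assign every edge capacity 1; by Menger, the answer equals the max flow.
Path x0→x6 (+1); total 1.
Path x0→x3→x6 (+1); total 2.
Path x0→x4→x6 (+1); total 3.
No residual x0→x6 path; max flow = 3.
Certifying cut of size 3: {x0→x3, x0→x6, x4→x6}.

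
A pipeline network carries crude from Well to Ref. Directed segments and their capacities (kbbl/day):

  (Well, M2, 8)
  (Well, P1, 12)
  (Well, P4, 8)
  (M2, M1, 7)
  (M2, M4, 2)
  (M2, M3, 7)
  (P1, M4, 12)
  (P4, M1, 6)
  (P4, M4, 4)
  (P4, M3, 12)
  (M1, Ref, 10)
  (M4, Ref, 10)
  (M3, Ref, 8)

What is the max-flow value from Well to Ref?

26

Augment Well→M2→M1→Ref: bottleneck 7, flow now 7.
Augment Well→M2→M4→Ref: bottleneck 1, flow now 8.
Augment Well→P1→M4→Ref: bottleneck 9, flow now 17.
Augment Well→P4→M1→Ref: bottleneck 3, flow now 20.
Augment Well→P4→M3→Ref: bottleneck 5, flow now 25.
Augment Well→P1→M4→M2→M3→Ref: bottleneck 1, flow now 26. (uses reverse residual edge)
No augmenting path remains; maximum flow = 26.
In the residual graph, reachable from Well: {Well, P1, M4}.
Min-cut edges: Well→M2 (8), Well→P4 (8), M4→Ref (10); capacity 8 + 8 + 10 = 26.
This cut is saturated, so no flow can exceed 26.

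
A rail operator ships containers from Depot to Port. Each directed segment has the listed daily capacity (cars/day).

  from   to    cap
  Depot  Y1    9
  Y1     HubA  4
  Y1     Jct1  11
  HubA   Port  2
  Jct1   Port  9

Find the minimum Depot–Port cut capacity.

9

Augment Depot→Y1→HubA→Port: bottleneck 2, flow now 2.
Augment Depot→Y1→Jct1→Port: bottleneck 7, flow now 9.
No augmenting path remains; maximum flow = 9.
By max-flow min-cut, the minimum cut capacity equals the max flow.
In the residual graph, reachable from Depot: {Depot}.
Min-cut edges: Depot→Y1 (9); capacity 9 = 9.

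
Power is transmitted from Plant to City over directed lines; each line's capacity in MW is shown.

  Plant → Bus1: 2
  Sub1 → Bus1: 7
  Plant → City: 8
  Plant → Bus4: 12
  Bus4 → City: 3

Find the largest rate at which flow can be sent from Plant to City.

Augment Plant→City: bottleneck 8, flow now 8.
Augment Plant→Bus4→City: bottleneck 3, flow now 11.
No augmenting path remains; maximum flow = 11.
In the residual graph, reachable from Plant: {Plant, Bus4, Bus1}.
Min-cut edges: Plant→City (8), Bus4→City (3); capacity 8 + 3 = 11.
This cut is saturated, so no flow can exceed 11.

11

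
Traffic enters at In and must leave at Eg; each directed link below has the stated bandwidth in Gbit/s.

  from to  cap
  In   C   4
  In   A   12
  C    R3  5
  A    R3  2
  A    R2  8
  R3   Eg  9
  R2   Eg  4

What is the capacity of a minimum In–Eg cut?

10

Augment In→C→R3→Eg: bottleneck 4, flow now 4.
Augment In→A→R3→Eg: bottleneck 2, flow now 6.
Augment In→A→R2→Eg: bottleneck 4, flow now 10.
No augmenting path remains; maximum flow = 10.
By max-flow min-cut, the minimum cut capacity equals the max flow.
In the residual graph, reachable from In: {In, A, R2}.
Min-cut edges: In→C (4), A→R3 (2), R2→Eg (4); capacity 4 + 2 + 4 = 10.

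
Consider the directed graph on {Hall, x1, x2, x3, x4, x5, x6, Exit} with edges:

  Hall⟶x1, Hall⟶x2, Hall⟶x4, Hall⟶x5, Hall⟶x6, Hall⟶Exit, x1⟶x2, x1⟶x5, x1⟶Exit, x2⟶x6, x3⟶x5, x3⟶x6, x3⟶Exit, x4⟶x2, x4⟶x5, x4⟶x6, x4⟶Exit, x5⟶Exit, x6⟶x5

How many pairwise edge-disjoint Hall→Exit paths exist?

4

Assign every edge capacity 1; by Menger, the answer equals the max flow.
Path Hall→Exit (+1); total 1.
Path Hall→x1→Exit (+1); total 2.
Path Hall→x4→Exit (+1); total 3.
Path Hall→x5→Exit (+1); total 4.
No residual Hall→Exit path; max flow = 4.
Certifying cut of size 4: {Hall→Exit, Hall→x1, Hall→x4, x5→Exit}.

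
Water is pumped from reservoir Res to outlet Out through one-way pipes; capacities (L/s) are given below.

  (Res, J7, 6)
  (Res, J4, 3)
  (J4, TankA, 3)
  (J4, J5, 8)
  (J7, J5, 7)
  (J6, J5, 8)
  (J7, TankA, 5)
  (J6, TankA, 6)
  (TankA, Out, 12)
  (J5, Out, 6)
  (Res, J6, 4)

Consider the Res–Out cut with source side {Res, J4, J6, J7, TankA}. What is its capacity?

35

Edges leaving {Res, J4, J6, J7, TankA}: J4→J5 (8), J6→J5 (8), J7→J5 (7), TankA→Out (12).
Cut capacity = 8 + 8 + 7 + 12 = 35.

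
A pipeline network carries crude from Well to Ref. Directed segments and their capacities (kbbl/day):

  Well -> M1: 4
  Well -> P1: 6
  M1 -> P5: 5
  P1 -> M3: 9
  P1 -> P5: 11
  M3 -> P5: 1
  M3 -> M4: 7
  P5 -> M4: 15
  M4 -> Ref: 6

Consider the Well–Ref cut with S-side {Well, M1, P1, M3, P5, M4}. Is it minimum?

Given cut capacity: 6 = 6.
Augment Well→M1→P5→M4→Ref: bottleneck 4, flow now 4.
Augment Well→P1→M3→M4→Ref: bottleneck 2, flow now 6.
No augmenting path remains; maximum flow = 6.
Cut capacity 6 equals the max flow, so it is a minimum cut.

Yes — it is a minimum cut (capacity 6).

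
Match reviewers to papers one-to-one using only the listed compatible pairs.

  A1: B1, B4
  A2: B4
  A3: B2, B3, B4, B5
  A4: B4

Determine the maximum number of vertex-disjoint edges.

3

Unit-capacity flow: source→left, listed edges, right→sink; max matching = max flow.
Augmenting path A1→B1 (+1); matched 1.
Augmenting path A2→B4 (+1); matched 2.
Augmenting path A3→B2 (+1); matched 3.
No augmenting path remains; maximum matching = 3.
König certificate: {A1, A3, B4} is a vertex cover of size 3 (every listed pair touches it), so no matching can be larger.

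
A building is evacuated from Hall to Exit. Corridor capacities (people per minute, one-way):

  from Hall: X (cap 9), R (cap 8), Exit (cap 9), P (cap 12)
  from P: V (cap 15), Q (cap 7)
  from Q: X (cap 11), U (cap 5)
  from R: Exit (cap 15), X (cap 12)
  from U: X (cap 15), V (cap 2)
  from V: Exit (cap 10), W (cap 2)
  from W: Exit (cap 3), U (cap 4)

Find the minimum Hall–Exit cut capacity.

29

Augment Hall→Exit: bottleneck 9, flow now 9.
Augment Hall→R→Exit: bottleneck 8, flow now 17.
Augment Hall→P→V→Exit: bottleneck 10, flow now 27.
Augment Hall→P→V→W→Exit: bottleneck 2, flow now 29.
No augmenting path remains; maximum flow = 29.
By max-flow min-cut, the minimum cut capacity equals the max flow.
In the residual graph, reachable from Hall: {Hall, X}.
Min-cut edges: Hall→P (12), Hall→R (8), Hall→Exit (9); capacity 12 + 8 + 9 = 29.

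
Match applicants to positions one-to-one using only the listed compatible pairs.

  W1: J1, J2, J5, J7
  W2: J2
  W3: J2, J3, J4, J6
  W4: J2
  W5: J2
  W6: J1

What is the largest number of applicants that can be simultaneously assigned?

4

Unit-capacity flow: source→left, listed edges, right→sink; max matching = max flow.
Augmenting path W1→J1 (+1); matched 1.
Augmenting path W2→J2 (+1); matched 2.
Augmenting path W3→J3 (+1); matched 3.
Augmenting path W6→J1→W1→J5 (+1); matched 4.
No augmenting path remains; maximum matching = 4.
König certificate: {W1, W3, W6, J2} is a vertex cover of size 4 (every listed pair touches it), so no matching can be larger.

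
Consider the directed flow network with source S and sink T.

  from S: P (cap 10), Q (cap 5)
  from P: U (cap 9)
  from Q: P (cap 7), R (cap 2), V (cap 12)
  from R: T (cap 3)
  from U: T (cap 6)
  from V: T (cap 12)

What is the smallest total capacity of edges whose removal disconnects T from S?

Augment S→P→U→T: bottleneck 6, flow now 6.
Augment S→Q→R→T: bottleneck 2, flow now 8.
Augment S→Q→V→T: bottleneck 3, flow now 11.
No augmenting path remains; maximum flow = 11.
By max-flow min-cut, the minimum cut capacity equals the max flow.
In the residual graph, reachable from S: {S, P, U}.
Min-cut edges: S→Q (5), U→T (6); capacity 5 + 6 = 11.

11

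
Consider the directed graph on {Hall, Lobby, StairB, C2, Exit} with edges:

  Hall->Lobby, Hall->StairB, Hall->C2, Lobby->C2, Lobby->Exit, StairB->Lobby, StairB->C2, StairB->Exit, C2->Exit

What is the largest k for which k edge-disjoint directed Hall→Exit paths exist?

3

Assign every edge capacity 1; by Menger, the answer equals the max flow.
Path Hall→Lobby→Exit (+1); total 1.
Path Hall→StairB→Exit (+1); total 2.
Path Hall→C2→Exit (+1); total 3.
No residual Hall→Exit path; max flow = 3.
Certifying cut of size 3: {Hall→C2, Hall→Lobby, Hall→StairB}.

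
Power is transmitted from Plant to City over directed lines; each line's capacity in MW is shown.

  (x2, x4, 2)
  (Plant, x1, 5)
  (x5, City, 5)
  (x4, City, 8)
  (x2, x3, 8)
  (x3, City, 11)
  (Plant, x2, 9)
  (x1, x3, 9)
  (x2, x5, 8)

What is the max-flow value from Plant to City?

14

Augment Plant→x1→x3→City: bottleneck 5, flow now 5.
Augment Plant→x2→x3→City: bottleneck 6, flow now 11.
Augment Plant→x2→x4→City: bottleneck 2, flow now 13.
Augment Plant→x2→x5→City: bottleneck 1, flow now 14.
No augmenting path remains; maximum flow = 14.
In the residual graph, reachable from Plant: {Plant}.
Min-cut edges: Plant→x1 (5), Plant→x2 (9); capacity 5 + 9 = 14.
This cut is saturated, so no flow can exceed 14.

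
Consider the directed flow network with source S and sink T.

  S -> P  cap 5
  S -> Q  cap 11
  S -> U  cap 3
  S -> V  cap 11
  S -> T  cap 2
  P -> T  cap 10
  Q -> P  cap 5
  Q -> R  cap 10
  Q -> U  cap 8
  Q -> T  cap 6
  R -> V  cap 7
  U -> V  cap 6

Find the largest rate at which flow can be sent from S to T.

Augment S→T: bottleneck 2, flow now 2.
Augment S→P→T: bottleneck 5, flow now 7.
Augment S→Q→T: bottleneck 6, flow now 13.
Augment S→Q→P→T: bottleneck 5, flow now 18.
No augmenting path remains; maximum flow = 18.
In the residual graph, reachable from S: {S, U, V}.
Min-cut edges: S→P (5), S→Q (11), S→T (2); capacity 5 + 11 + 2 = 18.
This cut is saturated, so no flow can exceed 18.

18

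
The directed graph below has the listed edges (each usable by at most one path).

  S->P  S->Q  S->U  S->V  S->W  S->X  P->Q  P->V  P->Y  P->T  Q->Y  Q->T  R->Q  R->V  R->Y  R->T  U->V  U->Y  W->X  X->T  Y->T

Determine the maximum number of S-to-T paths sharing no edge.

Assign every edge capacity 1; by Menger, the answer equals the max flow.
Path S→P→T (+1); total 1.
Path S→Q→T (+1); total 2.
Path S→X→T (+1); total 3.
Path S→U→Y→T (+1); total 4.
No residual S→T path; max flow = 4.
Certifying cut of size 4: {S→P, S→Q, S→U, X→T}.

4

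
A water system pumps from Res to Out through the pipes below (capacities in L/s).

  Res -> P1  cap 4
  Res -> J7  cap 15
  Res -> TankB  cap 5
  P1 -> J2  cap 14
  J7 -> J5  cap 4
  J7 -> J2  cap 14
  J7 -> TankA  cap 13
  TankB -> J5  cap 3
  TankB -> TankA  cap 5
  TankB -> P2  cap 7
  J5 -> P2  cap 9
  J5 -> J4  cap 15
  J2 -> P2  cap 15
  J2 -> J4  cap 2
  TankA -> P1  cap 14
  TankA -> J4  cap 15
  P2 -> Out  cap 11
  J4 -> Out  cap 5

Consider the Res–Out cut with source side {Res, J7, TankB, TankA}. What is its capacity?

61

Edges leaving {Res, J7, TankB, TankA}: Res→P1 (4), J7→J5 (4), J7→J2 (14), TankB→J5 (3), TankB→P2 (7), TankA→P1 (14), TankA→J4 (15).
Cut capacity = 4 + 4 + 14 + 3 + 7 + 14 + 15 = 61.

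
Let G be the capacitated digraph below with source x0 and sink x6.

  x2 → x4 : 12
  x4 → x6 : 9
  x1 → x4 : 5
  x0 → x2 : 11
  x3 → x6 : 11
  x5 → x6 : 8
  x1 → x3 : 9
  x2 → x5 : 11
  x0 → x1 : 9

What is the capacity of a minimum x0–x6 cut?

20

Augment x0→x1→x3→x6: bottleneck 9, flow now 9.
Augment x0→x2→x4→x6: bottleneck 9, flow now 18.
Augment x0→x2→x5→x6: bottleneck 2, flow now 20.
No augmenting path remains; maximum flow = 20.
By max-flow min-cut, the minimum cut capacity equals the max flow.
In the residual graph, reachable from x0: {x0}.
Min-cut edges: x0→x1 (9), x0→x2 (11); capacity 9 + 11 = 20.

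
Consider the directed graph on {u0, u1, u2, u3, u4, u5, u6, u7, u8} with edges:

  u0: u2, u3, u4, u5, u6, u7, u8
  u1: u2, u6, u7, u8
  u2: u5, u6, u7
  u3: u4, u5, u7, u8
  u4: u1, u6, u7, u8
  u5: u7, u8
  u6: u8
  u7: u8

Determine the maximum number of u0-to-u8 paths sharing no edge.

6

Assign every edge capacity 1; by Menger, the answer equals the max flow.
Path u0→u8 (+1); total 1.
Path u0→u3→u8 (+1); total 2.
Path u0→u4→u8 (+1); total 3.
Path u0→u5→u8 (+1); total 4.
Path u0→u6→u8 (+1); total 5.
Path u0→u7→u8 (+1); total 6.
No residual u0→u8 path; max flow = 6.
Certifying cut of size 6: {u0→u3, u0→u4, u0→u8, u5→u8, u6→u8, u7→u8}.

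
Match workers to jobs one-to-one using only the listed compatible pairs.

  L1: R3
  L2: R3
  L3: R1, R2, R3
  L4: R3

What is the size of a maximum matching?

2

Unit-capacity flow: source→left, listed edges, right→sink; max matching = max flow.
Augmenting path L1→R3 (+1); matched 1.
Augmenting path L3→R1 (+1); matched 2.
No augmenting path remains; maximum matching = 2.
König certificate: {L3, R3} is a vertex cover of size 2 (every listed pair touches it), so no matching can be larger.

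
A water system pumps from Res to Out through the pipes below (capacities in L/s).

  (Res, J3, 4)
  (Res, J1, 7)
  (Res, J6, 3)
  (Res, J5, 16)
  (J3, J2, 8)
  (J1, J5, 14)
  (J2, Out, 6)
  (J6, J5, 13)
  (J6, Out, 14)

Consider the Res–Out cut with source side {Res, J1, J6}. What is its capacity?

61

Edges leaving {Res, J1, J6}: Res→J3 (4), Res→J5 (16), J1→J5 (14), J6→J5 (13), J6→Out (14).
Cut capacity = 4 + 16 + 14 + 13 + 14 = 61.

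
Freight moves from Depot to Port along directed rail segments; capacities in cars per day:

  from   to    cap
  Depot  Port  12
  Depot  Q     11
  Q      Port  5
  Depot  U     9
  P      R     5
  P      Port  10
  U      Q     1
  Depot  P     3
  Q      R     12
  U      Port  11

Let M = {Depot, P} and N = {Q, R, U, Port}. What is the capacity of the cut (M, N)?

Edges leaving {Depot, P}: Depot→Q (11), Depot→U (9), Depot→Port (12), P→R (5), P→Port (10).
Cut capacity = 11 + 9 + 12 + 5 + 10 = 47.

47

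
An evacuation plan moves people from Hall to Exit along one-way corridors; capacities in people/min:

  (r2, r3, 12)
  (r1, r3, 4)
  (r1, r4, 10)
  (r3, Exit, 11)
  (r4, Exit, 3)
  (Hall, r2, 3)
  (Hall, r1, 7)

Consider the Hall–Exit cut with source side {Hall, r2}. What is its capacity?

19

Edges leaving {Hall, r2}: Hall→r1 (7), r2→r3 (12).
Cut capacity = 7 + 12 = 19.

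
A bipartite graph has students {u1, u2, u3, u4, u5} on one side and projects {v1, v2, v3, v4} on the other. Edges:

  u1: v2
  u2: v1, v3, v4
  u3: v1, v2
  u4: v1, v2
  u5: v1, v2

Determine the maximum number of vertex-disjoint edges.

3

Unit-capacity flow: source→left, listed edges, right→sink; max matching = max flow.
Augmenting path u1→v2 (+1); matched 1.
Augmenting path u2→v1 (+1); matched 2.
Augmenting path u3→v1→u2→v3 (+1); matched 3.
No augmenting path remains; maximum matching = 3.
König certificate: {u2, v1, v2} is a vertex cover of size 3 (every listed pair touches it), so no matching can be larger.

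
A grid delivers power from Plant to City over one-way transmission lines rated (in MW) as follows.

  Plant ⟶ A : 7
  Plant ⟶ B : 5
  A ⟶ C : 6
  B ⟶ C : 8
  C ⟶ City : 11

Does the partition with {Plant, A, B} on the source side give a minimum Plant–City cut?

No — its capacity is 14, but the minimum cut has capacity 11.

Given cut capacity: 6 + 8 = 14.
Augment Plant→A→C→City: bottleneck 6, flow now 6.
Augment Plant→B→C→City: bottleneck 5, flow now 11.
No augmenting path remains; maximum flow = 11.
In the residual graph, reachable from Plant: {Plant, A}.
Min-cut edges: Plant→B (5), A→C (6); capacity 5 + 6 = 11.
Cut capacity 14 exceeds the max flow 11, so it is not minimum.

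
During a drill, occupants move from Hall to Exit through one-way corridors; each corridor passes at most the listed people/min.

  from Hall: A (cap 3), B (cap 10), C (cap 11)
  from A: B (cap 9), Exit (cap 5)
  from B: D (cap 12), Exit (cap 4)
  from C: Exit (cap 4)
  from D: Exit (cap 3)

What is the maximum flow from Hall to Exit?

14

Augment Hall→A→Exit: bottleneck 3, flow now 3.
Augment Hall→B→Exit: bottleneck 4, flow now 7.
Augment Hall→C→Exit: bottleneck 4, flow now 11.
Augment Hall→B→D→Exit: bottleneck 3, flow now 14.
No augmenting path remains; maximum flow = 14.
In the residual graph, reachable from Hall: {Hall, B, C, D}.
Min-cut edges: Hall→A (3), B→Exit (4), C→Exit (4), D→Exit (3); capacity 3 + 4 + 4 + 3 = 14.
This cut is saturated, so no flow can exceed 14.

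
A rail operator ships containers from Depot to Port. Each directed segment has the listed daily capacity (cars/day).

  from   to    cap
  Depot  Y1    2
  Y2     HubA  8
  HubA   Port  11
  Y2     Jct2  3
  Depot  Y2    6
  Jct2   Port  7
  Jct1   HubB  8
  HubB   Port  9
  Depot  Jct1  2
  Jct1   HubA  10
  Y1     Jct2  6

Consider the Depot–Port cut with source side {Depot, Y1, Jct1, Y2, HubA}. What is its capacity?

Edges leaving {Depot, Y1, Jct1, Y2, HubA}: Y1→Jct2 (6), Jct1→HubB (8), Y2→Jct2 (3), HubA→Port (11).
Cut capacity = 6 + 8 + 3 + 11 = 28.

28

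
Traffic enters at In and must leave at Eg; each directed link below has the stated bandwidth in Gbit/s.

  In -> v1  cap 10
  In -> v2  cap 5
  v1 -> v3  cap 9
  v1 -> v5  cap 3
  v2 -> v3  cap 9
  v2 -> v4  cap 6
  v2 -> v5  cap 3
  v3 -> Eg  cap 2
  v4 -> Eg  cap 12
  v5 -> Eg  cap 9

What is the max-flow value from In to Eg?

Augment In→v1→v3→Eg: bottleneck 2, flow now 2.
Augment In→v1→v5→Eg: bottleneck 3, flow now 5.
Augment In→v2→v4→Eg: bottleneck 5, flow now 10.
No augmenting path remains; maximum flow = 10.
In the residual graph, reachable from In: {In, v1, v3}.
Min-cut edges: In→v2 (5), v1→v5 (3), v3→Eg (2); capacity 5 + 3 + 2 = 10.
This cut is saturated, so no flow can exceed 10.

10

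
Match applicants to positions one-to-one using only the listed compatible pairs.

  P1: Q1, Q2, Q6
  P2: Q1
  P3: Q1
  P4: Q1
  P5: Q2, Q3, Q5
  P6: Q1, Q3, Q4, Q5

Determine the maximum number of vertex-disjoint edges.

Unit-capacity flow: source→left, listed edges, right→sink; max matching = max flow.
Augmenting path P1→Q1 (+1); matched 1.
Augmenting path P5→Q2 (+1); matched 2.
Augmenting path P6→Q3 (+1); matched 3.
Augmenting path P2→Q1→P1→Q6 (+1); matched 4.
No augmenting path remains; maximum matching = 4.
König certificate: {P1, P5, P6, Q1} is a vertex cover of size 4 (every listed pair touches it), so no matching can be larger.

4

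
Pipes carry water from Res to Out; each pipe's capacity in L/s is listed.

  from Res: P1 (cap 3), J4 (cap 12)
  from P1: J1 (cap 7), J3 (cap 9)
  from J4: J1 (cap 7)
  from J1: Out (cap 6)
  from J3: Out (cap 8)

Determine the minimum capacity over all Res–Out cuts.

Augment Res→P1→J1→Out: bottleneck 3, flow now 3.
Augment Res→J4→J1→Out: bottleneck 3, flow now 6.
Augment Res→J4→J1→P1→J3→Out: bottleneck 3, flow now 9. (uses reverse residual edge)
No augmenting path remains; maximum flow = 9.
By max-flow min-cut, the minimum cut capacity equals the max flow.
In the residual graph, reachable from Res: {Res, J4, J1}.
Min-cut edges: Res→P1 (3), J1→Out (6); capacity 3 + 6 = 9.

9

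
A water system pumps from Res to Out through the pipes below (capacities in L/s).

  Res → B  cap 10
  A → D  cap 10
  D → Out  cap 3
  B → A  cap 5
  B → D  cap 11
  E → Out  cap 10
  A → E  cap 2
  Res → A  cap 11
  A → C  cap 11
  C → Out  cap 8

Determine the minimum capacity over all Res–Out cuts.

13

Augment Res→A→C→Out: bottleneck 8, flow now 8.
Augment Res→A→D→Out: bottleneck 3, flow now 11.
Augment Res→B→A→E→Out: bottleneck 2, flow now 13.
No augmenting path remains; maximum flow = 13.
By max-flow min-cut, the minimum cut capacity equals the max flow.
In the residual graph, reachable from Res: {Res, A, B, C, D}.
Min-cut edges: A→E (2), C→Out (8), D→Out (3); capacity 2 + 8 + 3 = 13.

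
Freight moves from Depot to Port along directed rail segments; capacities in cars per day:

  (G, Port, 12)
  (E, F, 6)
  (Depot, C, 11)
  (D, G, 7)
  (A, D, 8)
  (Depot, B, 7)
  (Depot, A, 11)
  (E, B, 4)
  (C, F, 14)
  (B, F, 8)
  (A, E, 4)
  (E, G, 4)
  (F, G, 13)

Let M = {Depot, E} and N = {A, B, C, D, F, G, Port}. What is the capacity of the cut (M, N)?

43

Edges leaving {Depot, E}: Depot→A (11), Depot→B (7), Depot→C (11), E→B (4), E→F (6), E→G (4).
Cut capacity = 11 + 7 + 11 + 4 + 6 + 4 = 43.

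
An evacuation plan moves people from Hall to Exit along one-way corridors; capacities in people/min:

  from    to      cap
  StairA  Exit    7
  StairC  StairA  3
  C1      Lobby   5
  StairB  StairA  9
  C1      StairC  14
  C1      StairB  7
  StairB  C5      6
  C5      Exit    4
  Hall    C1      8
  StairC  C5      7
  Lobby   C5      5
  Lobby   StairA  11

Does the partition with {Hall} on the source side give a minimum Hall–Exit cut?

Yes — it is a minimum cut (capacity 8).

Given cut capacity: 8 = 8.
Augment Hall→C1→StairB→StairA→Exit: bottleneck 7, flow now 7.
Augment Hall→C1→Lobby→C5→Exit: bottleneck 1, flow now 8.
No augmenting path remains; maximum flow = 8.
Cut capacity 8 equals the max flow, so it is a minimum cut.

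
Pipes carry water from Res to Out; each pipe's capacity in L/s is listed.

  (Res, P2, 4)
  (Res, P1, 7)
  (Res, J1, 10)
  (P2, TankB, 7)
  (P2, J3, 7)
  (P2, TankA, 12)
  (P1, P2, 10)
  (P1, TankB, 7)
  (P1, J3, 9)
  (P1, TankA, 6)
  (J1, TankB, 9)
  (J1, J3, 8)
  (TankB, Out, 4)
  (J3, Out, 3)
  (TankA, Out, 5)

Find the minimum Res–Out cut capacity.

Augment Res→P2→TankB→Out: bottleneck 4, flow now 4.
Augment Res→P1→J3→Out: bottleneck 3, flow now 7.
Augment Res→P1→TankA→Out: bottleneck 4, flow now 11.
Augment Res→J1→TankB→P2→TankA→Out: bottleneck 1, flow now 12. (uses reverse residual edge)
No augmenting path remains; maximum flow = 12.
By max-flow min-cut, the minimum cut capacity equals the max flow.
In the residual graph, reachable from Res: {Res, P2, P1, J1, TankB, J3, TankA}.
Min-cut edges: TankB→Out (4), J3→Out (3), TankA→Out (5); capacity 4 + 3 + 5 = 12.

12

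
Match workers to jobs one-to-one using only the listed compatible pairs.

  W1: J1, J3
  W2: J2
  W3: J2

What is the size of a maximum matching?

Unit-capacity flow: source→left, listed edges, right→sink; max matching = max flow.
Augmenting path W1→J1 (+1); matched 1.
Augmenting path W2→J2 (+1); matched 2.
No augmenting path remains; maximum matching = 2.
König certificate: {W1, J2} is a vertex cover of size 2 (every listed pair touches it), so no matching can be larger.

2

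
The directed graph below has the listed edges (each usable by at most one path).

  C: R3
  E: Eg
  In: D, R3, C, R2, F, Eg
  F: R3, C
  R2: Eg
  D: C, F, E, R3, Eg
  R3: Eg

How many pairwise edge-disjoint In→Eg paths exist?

Assign every edge capacity 1; by Menger, the answer equals the max flow.
Path In→Eg (+1); total 1.
Path In→R2→Eg (+1); total 2.
Path In→D→Eg (+1); total 3.
Path In→R3→Eg (+1); total 4.
No residual In→Eg path; max flow = 4.
Certifying cut of size 4: {In→D, In→Eg, In→R2, R3→Eg}.

4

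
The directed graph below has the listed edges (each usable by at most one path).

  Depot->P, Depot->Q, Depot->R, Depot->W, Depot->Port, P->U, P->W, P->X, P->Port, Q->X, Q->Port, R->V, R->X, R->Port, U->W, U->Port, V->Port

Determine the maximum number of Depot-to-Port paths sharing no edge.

Assign every edge capacity 1; by Menger, the answer equals the max flow.
Path Depot→Port (+1); total 1.
Path Depot→P→Port (+1); total 2.
Path Depot→Q→Port (+1); total 3.
Path Depot→R→Port (+1); total 4.
No residual Depot→Port path; max flow = 4.
Certifying cut of size 4: {Depot→P, Depot→Port, Depot→Q, Depot→R}.

4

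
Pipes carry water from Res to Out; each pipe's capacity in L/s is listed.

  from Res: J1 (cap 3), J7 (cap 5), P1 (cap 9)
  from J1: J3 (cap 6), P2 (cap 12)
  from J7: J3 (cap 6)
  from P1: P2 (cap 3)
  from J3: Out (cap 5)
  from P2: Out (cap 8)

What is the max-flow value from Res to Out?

11

Augment Res→J1→J3→Out: bottleneck 3, flow now 3.
Augment Res→J7→J3→Out: bottleneck 2, flow now 5.
Augment Res→P1→P2→Out: bottleneck 3, flow now 8.
Augment Res→J7→J3→J1→P2→Out: bottleneck 3, flow now 11. (uses reverse residual edge)
No augmenting path remains; maximum flow = 11.
In the residual graph, reachable from Res: {Res, P1}.
Min-cut edges: Res→J1 (3), Res→J7 (5), P1→P2 (3); capacity 3 + 5 + 3 = 11.
This cut is saturated, so no flow can exceed 11.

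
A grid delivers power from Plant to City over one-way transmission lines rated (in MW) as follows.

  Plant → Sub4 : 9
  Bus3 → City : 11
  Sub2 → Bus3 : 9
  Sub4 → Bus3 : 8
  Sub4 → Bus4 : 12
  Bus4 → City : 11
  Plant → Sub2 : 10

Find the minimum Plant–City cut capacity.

Augment Plant→Sub4→Bus3→City: bottleneck 8, flow now 8.
Augment Plant→Sub4→Bus4→City: bottleneck 1, flow now 9.
Augment Plant→Sub2→Bus3→City: bottleneck 3, flow now 12.
Augment Plant→Sub2→Bus3→Sub4→Bus4→City: bottleneck 6, flow now 18. (uses reverse residual edge)
No augmenting path remains; maximum flow = 18.
By max-flow min-cut, the minimum cut capacity equals the max flow.
In the residual graph, reachable from Plant: {Plant, Sub2}.
Min-cut edges: Plant→Sub4 (9), Sub2→Bus3 (9); capacity 9 + 9 = 18.

18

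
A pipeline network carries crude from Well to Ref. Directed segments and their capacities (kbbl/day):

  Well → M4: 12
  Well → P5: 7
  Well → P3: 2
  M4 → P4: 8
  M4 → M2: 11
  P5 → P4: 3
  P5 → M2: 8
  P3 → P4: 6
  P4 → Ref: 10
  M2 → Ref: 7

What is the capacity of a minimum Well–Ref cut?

Augment Well→M4→P4→Ref: bottleneck 8, flow now 8.
Augment Well→M4→M2→Ref: bottleneck 4, flow now 12.
Augment Well→P5→P4→Ref: bottleneck 2, flow now 14.
Augment Well→P5→M2→Ref: bottleneck 3, flow now 17.
No augmenting path remains; maximum flow = 17.
By max-flow min-cut, the minimum cut capacity equals the max flow.
In the residual graph, reachable from Well: {Well, M4, P5, P3, P4, M2}.
Min-cut edges: P4→Ref (10), M2→Ref (7); capacity 10 + 7 = 17.

17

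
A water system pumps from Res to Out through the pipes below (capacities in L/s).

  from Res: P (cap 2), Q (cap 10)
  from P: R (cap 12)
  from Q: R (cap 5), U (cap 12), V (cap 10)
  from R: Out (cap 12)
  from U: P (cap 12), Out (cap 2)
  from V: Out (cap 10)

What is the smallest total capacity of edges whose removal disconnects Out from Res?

Augment Res→P→R→Out: bottleneck 2, flow now 2.
Augment Res→Q→R→Out: bottleneck 5, flow now 7.
Augment Res→Q→U→Out: bottleneck 2, flow now 9.
Augment Res→Q→V→Out: bottleneck 3, flow now 12.
No augmenting path remains; maximum flow = 12.
By max-flow min-cut, the minimum cut capacity equals the max flow.
In the residual graph, reachable from Res: {Res}.
Min-cut edges: Res→P (2), Res→Q (10); capacity 2 + 10 = 12.

12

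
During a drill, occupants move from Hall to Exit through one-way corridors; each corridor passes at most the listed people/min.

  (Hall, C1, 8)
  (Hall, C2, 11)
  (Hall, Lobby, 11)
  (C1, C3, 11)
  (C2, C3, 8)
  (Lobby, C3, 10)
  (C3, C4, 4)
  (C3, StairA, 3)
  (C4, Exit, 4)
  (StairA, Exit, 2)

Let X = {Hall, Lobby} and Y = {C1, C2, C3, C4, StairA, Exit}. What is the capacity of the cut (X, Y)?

Edges leaving {Hall, Lobby}: Hall→C1 (8), Hall→C2 (11), Lobby→C3 (10).
Cut capacity = 8 + 11 + 10 = 29.

29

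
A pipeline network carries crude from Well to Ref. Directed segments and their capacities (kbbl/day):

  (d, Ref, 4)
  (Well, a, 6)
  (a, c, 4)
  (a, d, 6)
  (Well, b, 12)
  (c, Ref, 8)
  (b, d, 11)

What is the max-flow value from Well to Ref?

8

Augment Well→a→c→Ref: bottleneck 4, flow now 4.
Augment Well→a→d→Ref: bottleneck 2, flow now 6.
Augment Well→b→d→Ref: bottleneck 2, flow now 8.
No augmenting path remains; maximum flow = 8.
In the residual graph, reachable from Well: {Well, a, b, d}.
Min-cut edges: a→c (4), d→Ref (4); capacity 4 + 4 = 8.
This cut is saturated, so no flow can exceed 8.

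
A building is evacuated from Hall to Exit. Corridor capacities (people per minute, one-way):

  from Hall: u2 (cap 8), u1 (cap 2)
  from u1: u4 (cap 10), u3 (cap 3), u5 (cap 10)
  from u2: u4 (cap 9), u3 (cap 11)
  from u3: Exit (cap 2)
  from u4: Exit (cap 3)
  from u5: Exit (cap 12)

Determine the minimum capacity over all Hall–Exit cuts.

7

Augment Hall→u1→u3→Exit: bottleneck 2, flow now 2.
Augment Hall→u2→u4→Exit: bottleneck 3, flow now 5.
Augment Hall→u2→u3→u1→u5→Exit: bottleneck 2, flow now 7. (uses reverse residual edge)
No augmenting path remains; maximum flow = 7.
By max-flow min-cut, the minimum cut capacity equals the max flow.
In the residual graph, reachable from Hall: {Hall, u2, u3, u4}.
Min-cut edges: Hall→u1 (2), u3→Exit (2), u4→Exit (3); capacity 2 + 2 + 3 = 7.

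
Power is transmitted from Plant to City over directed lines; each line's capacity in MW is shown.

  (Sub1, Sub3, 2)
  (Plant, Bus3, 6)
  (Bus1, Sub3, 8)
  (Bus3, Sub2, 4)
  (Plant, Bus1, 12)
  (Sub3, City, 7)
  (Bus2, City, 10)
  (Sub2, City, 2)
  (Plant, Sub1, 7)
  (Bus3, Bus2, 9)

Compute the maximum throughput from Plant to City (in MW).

13

Augment Plant→Bus1→Sub3→City: bottleneck 7, flow now 7.
Augment Plant→Bus3→Sub2→City: bottleneck 2, flow now 9.
Augment Plant→Bus3→Bus2→City: bottleneck 4, flow now 13.
No augmenting path remains; maximum flow = 13.
In the residual graph, reachable from Plant: {Plant, Bus1, Sub1, Sub3}.
Min-cut edges: Plant→Bus3 (6), Sub3→City (7); capacity 6 + 7 = 13.
This cut is saturated, so no flow can exceed 13.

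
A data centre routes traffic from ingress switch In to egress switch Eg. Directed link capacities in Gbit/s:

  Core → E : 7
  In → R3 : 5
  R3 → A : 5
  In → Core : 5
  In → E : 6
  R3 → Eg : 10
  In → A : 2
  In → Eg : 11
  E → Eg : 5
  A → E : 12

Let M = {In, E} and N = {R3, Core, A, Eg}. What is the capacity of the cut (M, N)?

Edges leaving {In, E}: In→R3 (5), In→Core (5), In→A (2), In→Eg (11), E→Eg (5).
Cut capacity = 5 + 5 + 2 + 11 + 5 = 28.

28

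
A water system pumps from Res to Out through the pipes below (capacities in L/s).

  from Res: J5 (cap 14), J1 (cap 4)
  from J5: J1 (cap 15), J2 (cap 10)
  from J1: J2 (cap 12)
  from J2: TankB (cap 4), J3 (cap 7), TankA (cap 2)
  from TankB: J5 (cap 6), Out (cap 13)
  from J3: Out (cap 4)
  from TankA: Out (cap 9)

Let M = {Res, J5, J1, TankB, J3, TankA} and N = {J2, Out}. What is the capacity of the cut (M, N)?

48

Edges leaving {Res, J5, J1, TankB, J3, TankA}: J5→J2 (10), J1→J2 (12), TankB→Out (13), J3→Out (4), TankA→Out (9).
Cut capacity = 10 + 12 + 13 + 4 + 9 = 48.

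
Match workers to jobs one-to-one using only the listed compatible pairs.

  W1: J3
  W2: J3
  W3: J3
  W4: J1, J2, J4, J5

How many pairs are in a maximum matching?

2

Unit-capacity flow: source→left, listed edges, right→sink; max matching = max flow.
Augmenting path W1→J3 (+1); matched 1.
Augmenting path W4→J1 (+1); matched 2.
No augmenting path remains; maximum matching = 2.
König certificate: {W4, J3} is a vertex cover of size 2 (every listed pair touches it), so no matching can be larger.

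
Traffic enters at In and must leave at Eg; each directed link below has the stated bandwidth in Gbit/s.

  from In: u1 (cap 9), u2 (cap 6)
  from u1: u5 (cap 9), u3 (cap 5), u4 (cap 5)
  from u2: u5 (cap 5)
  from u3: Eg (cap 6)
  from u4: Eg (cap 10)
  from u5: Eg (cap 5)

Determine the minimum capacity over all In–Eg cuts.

Augment In→u1→u3→Eg: bottleneck 5, flow now 5.
Augment In→u1→u4→Eg: bottleneck 4, flow now 9.
Augment In→u2→u5→Eg: bottleneck 5, flow now 14.
No augmenting path remains; maximum flow = 14.
By max-flow min-cut, the minimum cut capacity equals the max flow.
In the residual graph, reachable from In: {In, u2}.
Min-cut edges: In→u1 (9), u2→u5 (5); capacity 9 + 5 = 14.

14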